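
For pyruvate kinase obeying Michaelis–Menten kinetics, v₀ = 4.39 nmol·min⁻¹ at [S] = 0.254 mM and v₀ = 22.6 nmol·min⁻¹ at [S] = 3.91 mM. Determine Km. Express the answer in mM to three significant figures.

1.58 mM

From v = Vmax[S]/(Km+[S]), each point gives Vmax = v(Km+[S])/[S].
Equating: 4.39(Km+0.254)/0.254 = 22.6(Km+3.91)/3.91.
17.28·Km + 4.39 = 5.780·Km + 22.6, so (17.28 − 5.780)·Km = 22.6 − 4.39.
Km = 18.21/11.50 = 1.58 mM; then Vmax = 4.39(1.58+0.254)/0.254 = 31.7 nmol·min⁻¹.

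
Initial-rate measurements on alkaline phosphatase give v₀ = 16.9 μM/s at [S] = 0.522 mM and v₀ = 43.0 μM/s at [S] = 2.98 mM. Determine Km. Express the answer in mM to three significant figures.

1.45 mM

In reciprocal form, 1/v = (Km/Vmax)·(1/[S]) + 1/Vmax. The two points give (1/[S], 1/v) = (1.916, 0.05917) and (0.3356, 0.02326).
Slope = (0.05917 − 0.02326)/(1.916 − 0.3356) = 0.02273; intercept = 0.05917 − 0.02273×1.916 = 0.01563.
Vmax = 1/intercept = 64.0 μM/s; Km = slope × Vmax = 0.02273 × 64.0 = 1.45 mM.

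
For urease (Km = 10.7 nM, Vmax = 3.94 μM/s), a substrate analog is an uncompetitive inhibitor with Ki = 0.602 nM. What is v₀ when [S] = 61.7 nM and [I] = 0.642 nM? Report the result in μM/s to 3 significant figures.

1.76 μM/s

With α = 1 + [I]/Ki = 1 + 0.642/0.602 = 2.066, the uncompetitive rate law is v = (Vmax/α)·[S] / (Km/α + [S]).
v = (3.94/2.066)×61.7 / (10.7/2.066 + 61.7) = 117.6/66.88 = 1.76 μM/s.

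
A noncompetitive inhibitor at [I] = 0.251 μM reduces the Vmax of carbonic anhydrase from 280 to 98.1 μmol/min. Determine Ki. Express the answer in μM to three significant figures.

Noncompetitive: Vmax,app = Vmax/α with α = 1 + [I]/Ki.
α = Vmax/Vmax,app = 280/98.1 = 2.854.
Since α = 1 + [I]/Ki, [I]/Ki = 2.854 − 1 = 1.854 and Ki = 0.251/1.854 = 0.135 μM.

0.135 μM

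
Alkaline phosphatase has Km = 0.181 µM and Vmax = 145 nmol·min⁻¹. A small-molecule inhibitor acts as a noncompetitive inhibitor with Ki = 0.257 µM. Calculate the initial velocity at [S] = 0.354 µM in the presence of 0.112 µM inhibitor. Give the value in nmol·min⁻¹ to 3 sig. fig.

66.8 nmol·min⁻¹

α = 1 + [I]/Ki = 1 + 0.112/0.257 = 1.436.
For a noncompetitive inhibitor, Vmax is reduced to Vmax/α while Km is unchanged: Km,app = 0.181 µM, Vmax,app = 101 nmol·min⁻¹.
v = Vmax,app·[S]/(Km,app + [S]) = 101 × 0.354/(0.181 + 0.354) = 66.8 nmol·min⁻¹.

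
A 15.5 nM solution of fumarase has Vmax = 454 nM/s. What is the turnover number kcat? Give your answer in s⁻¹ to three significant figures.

29.3 s⁻¹

kcat = Vmax/[E]total = 454 nM/s / 15.5 nM = 29.3 s⁻¹.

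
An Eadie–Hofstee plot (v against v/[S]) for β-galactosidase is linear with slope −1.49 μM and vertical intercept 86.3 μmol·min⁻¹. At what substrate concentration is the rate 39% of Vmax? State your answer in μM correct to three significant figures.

0.953 μM

The Eadie–Hofstee slope gives Km = 1.49 μM (slope = −Km).
v/Vmax = [S]/(Km+[S]) = 0.39 ⇒ [S] = Km·0.39/(1−0.39) = 1.49 × 0.6393 = 0.953 μM.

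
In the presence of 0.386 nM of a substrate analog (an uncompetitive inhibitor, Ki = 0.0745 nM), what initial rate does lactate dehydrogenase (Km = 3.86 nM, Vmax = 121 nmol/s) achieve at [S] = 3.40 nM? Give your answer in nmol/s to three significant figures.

With α = 1 + [I]/Ki = 1 + 0.386/0.0745 = 6.181, the uncompetitive rate law is v = (Vmax/α)·[S] / (Km/α + [S]).
v = (121/6.181)×3.40 / (3.86/6.181 + 3.40) = 66.56/4.024 = 16.5 nmol/s.

16.5 nmol/s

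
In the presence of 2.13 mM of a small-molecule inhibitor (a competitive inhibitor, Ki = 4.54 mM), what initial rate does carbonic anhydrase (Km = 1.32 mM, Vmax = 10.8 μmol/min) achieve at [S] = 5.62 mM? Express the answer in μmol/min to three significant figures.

8.03 μmol/min

With α = 1 + [I]/Ki = 1 + 2.13/4.54 = 1.469, the competitive rate law is v = Vmax[S] / (αKm + [S]).
v = 10.8×5.62 / (1.469×1.32 + 5.62) = 60.70/7.559 = 8.03 μmol/min.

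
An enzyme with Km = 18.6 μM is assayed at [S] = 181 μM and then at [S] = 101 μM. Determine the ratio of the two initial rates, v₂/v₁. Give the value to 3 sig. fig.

0.931

The fractional saturations are [S]/(Km+[S]) = 181/199.6 = 0.9068 and 101/119.6 = 0.8445.
v₂/v₁ is just their ratio: 0.8445/0.9068 = 0.931.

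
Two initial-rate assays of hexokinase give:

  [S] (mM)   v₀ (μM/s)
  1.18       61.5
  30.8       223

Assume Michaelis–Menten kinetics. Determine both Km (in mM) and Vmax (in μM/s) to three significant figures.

Km = 3.60 mM; Vmax = 249 μM/s

In reciprocal form, 1/v = (Km/Vmax)·(1/[S]) + 1/Vmax. The two points give (1/[S], 1/v) = (0.8475, 0.01626) and (0.03247, 0.004484).
Slope = (0.01626 − 0.004484)/(0.8475 − 0.03247) = 0.01445; intercept = 0.01626 − 0.01445×0.8475 = 0.004015.
Vmax = 1/intercept = 249 μM/s; Km = slope × Vmax = 0.01445 × 249 = 3.60 mM.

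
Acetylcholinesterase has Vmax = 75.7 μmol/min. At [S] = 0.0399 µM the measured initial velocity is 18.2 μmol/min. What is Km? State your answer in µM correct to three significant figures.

0.126 µM

From v = Vmax[S]/(Km+[S]), Km = [S](Vmax − v)/v.
Km = 0.0399 × (75.7 − 18.2) / 18.2 = 2.294/18.2 = 0.126 µM.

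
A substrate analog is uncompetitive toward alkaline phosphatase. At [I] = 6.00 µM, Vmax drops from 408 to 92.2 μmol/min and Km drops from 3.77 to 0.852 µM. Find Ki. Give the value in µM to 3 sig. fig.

1.75 µM

Uncompetitive: Vmax,app = Vmax/α (and Km,app = Km/α) with α = 1 + [I]/Ki.
α = Vmax/Vmax,app = 408/92.2 = 4.425.
Since α = 1 + [I]/Ki, [I]/Ki = 4.425 − 1 = 3.425 and Ki = 6.00/3.425 = 1.75 µM.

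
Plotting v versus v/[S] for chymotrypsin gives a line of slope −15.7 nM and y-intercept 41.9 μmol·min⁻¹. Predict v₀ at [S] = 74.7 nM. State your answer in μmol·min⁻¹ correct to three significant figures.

34.6 μmol·min⁻¹

In the Eadie–Hofstee form v = Vmax − Km·(v/[S]), the slope is −Km and the intercept is Vmax, so Km = 15.7 nM and Vmax = 41.9 μmol·min⁻¹.
v = 41.9 × 74.7/(15.7 + 74.7) = 34.6 μmol·min⁻¹.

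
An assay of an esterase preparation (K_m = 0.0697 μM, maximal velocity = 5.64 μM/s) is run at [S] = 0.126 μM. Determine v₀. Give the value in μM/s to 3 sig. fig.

3.63 μM/s

v = Vmax·[S]/(Km + [S]) = 5.64 × 0.126 / (0.0697 + 0.126)
  = 0.7106 / 0.1957 = 3.63 μM/s.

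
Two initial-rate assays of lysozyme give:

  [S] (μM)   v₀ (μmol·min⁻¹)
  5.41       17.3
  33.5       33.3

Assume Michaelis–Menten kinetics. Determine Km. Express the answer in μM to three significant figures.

7.26 μM

In reciprocal form, 1/v = (Km/Vmax)·(1/[S]) + 1/Vmax. The two points give (1/[S], 1/v) = (0.1848, 0.05780) and (0.02985, 0.03003).
Slope = (0.05780 − 0.03003)/(0.1848 − 0.02985) = 0.1792; intercept = 0.05780 − 0.1792×0.1848 = 0.02468.
Vmax = 1/intercept = 40.5 μmol·min⁻¹; Km = slope × Vmax = 0.1792 × 40.5 = 7.26 μM.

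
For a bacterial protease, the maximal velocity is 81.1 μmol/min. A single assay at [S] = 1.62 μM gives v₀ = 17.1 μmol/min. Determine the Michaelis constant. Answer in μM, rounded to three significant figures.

6.06 μM

From v = Vmax[S]/(Km+[S]), Km = [S](Vmax − v)/v.
Km = 1.62 × (81.1 − 17.1) / 17.1 = 103.7/17.1 = 6.06 μM.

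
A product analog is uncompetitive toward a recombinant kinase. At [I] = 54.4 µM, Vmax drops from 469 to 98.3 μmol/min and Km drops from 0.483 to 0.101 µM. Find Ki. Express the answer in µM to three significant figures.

14.4 µM

Uncompetitive: Vmax,app = Vmax/α (and Km,app = Km/α) with α = 1 + [I]/Ki.
α = Vmax/Vmax,app = 469/98.3 = 4.771.
Since α = 1 + [I]/Ki, [I]/Ki = 4.771 − 1 = 3.771 and Ki = 54.4/3.771 = 14.4 µM.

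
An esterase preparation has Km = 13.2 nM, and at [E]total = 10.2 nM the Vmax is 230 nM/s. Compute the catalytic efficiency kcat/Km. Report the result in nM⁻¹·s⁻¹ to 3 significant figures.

kcat = Vmax/[E]total = 230/10.2 = 22.5 s⁻¹.
kcat/Km = 22.5/13.2 = 1.71 nM⁻¹·s⁻¹.

1.71 nM⁻¹·s⁻¹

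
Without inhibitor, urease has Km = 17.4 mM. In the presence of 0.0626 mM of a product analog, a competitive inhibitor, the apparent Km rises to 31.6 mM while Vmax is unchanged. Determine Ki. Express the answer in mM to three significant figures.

0.0767 mM

Competitive: Km,app = α·Km with α = 1 + [I]/Ki.
α = Km,app/Km = 31.6/17.4 = 1.816.
Ki = [I]/(α − 1) = 0.0626/0.8161 = 0.0767 mM.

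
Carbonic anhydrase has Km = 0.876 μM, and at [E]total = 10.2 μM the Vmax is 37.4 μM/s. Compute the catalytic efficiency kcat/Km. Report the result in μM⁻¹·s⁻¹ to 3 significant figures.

4.19 μM⁻¹·s⁻¹

kcat = Vmax/[E]total = 37.4/10.2 = 3.67 s⁻¹.
kcat/Km = 3.67/0.876 = 4.19 μM⁻¹·s⁻¹.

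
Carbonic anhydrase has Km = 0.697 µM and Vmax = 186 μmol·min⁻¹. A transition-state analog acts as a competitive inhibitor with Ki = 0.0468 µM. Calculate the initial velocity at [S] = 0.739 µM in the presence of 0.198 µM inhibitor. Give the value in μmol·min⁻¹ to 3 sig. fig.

With α = 1 + [I]/Ki = 1 + 0.198/0.0468 = 5.231, the competitive rate law is v = Vmax[S] / (αKm + [S]).
v = 186×0.739 / (5.231×0.697 + 0.739) = 137.5/4.385 = 31.3 μmol·min⁻¹.

31.3 μmol·min⁻¹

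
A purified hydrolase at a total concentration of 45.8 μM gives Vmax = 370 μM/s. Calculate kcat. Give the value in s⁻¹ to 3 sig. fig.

8.08 s⁻¹

kcat = Vmax/[E]total = 370 μM/s / 45.8 μM = 8.08 s⁻¹.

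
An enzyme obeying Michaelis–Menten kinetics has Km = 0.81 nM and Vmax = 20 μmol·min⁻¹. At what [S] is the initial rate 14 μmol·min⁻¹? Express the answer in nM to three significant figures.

The required fractional saturation is v/Vmax = 14/20 = 0.7000.
Then [S]/(Km+[S]) = 0.7000 ⇒ [S] = 0.81 × 0.7000/(1 − 0.7000) = 1.89 nM.

1.89 nM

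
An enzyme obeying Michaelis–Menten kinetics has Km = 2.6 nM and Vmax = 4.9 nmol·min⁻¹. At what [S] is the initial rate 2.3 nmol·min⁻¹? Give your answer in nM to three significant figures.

2.30 nM

Rearranging v = Vmax[S]/(Km+[S]) gives [S] = Km·v/(Vmax − v).
[S] = 2.6 × 2.3 / (4.9 − 2.3) = 5.980/2.600 = 2.30 nM.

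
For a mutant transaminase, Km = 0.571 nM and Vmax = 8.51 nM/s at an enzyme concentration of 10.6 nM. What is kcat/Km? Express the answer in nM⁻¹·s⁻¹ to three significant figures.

1.41 nM⁻¹·s⁻¹

kcat = Vmax/[E]total = 8.51/10.6 = 0.803 s⁻¹.
kcat/Km = 0.803/0.571 = 1.41 nM⁻¹·s⁻¹.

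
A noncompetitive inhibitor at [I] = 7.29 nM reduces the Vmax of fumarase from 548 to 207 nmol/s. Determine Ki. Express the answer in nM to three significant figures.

Noncompetitive: Vmax,app = Vmax/α with α = 1 + [I]/Ki.
α = Vmax/Vmax,app = 548/207 = 2.647.
Since α = 1 + [I]/Ki, [I]/Ki = 2.647 − 1 = 1.647 and Ki = 7.29/1.647 = 4.43 nM.

4.43 nM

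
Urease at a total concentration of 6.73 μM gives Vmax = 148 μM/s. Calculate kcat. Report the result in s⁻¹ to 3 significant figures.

22.0 s⁻¹

kcat = Vmax/[E]total = 148 μM/s / 6.73 μM = 22.0 s⁻¹.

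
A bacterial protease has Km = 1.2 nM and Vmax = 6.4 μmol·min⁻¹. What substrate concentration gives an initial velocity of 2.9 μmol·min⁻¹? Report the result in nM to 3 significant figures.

0.994 nM

The required fractional saturation is v/Vmax = 2.9/6.4 = 0.4531.
Then [S]/(Km+[S]) = 0.4531 ⇒ [S] = 1.2 × 0.4531/(1 − 0.4531) = 0.994 nM.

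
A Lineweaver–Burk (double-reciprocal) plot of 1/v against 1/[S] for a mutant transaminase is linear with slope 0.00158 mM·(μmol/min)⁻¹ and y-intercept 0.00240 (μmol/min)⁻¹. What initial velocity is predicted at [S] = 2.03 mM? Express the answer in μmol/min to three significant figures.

The y-intercept is 1/Vmax, so Vmax = 1/0.00240 = 417 μmol/min.
The slope is Km/Vmax, so Km = 0.00158 × 417 = 0.658 mM.
Then v = 417 × 2.03/(0.658 + 2.03) = 315 μmol/min.

315 μmol/min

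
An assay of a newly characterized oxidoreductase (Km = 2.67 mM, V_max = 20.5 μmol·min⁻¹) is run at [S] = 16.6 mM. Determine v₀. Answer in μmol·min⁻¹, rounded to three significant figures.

[S]/(Km+[S]) = 16.6/19.27 = 0.8614, the fractional saturation.
v = 0.8614 × Vmax = 0.8614 × 20.5 = 17.7 μmol·min⁻¹.

17.7 μmol·min⁻¹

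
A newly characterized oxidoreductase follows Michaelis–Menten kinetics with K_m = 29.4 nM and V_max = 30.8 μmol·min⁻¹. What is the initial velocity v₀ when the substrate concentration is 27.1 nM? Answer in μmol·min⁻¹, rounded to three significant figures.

14.8 μmol·min⁻¹

v = Vmax·[S]/(Km + [S]) = 30.8 × 27.1 / (29.4 + 27.1)
  = 834.7 / 56.50 = 14.8 μmol·min⁻¹.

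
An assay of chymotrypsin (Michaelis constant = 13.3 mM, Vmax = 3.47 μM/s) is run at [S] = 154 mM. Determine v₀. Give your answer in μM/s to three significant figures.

[S]/(Km+[S]) = 154/167.3 = 0.9205, the fractional saturation.
v = 0.9205 × Vmax = 0.9205 × 3.47 = 3.19 μM/s.

3.19 μM/s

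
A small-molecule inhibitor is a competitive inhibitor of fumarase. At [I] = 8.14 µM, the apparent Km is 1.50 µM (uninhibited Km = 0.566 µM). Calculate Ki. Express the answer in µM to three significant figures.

Competitive: Km,app = α·Km with α = 1 + [I]/Ki.
α = Km,app/Km = 1.50/0.566 = 2.650.
Ki = [I]/(α − 1) = 8.14/1.650 = 4.93 µM.

4.93 µM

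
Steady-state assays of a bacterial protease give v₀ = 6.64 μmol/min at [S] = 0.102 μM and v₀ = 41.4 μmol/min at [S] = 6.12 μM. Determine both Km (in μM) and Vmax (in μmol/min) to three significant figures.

Km = 0.596 μM; Vmax = 45.4 μmol/min

In reciprocal form, 1/v = (Km/Vmax)·(1/[S]) + 1/Vmax. The two points give (1/[S], 1/v) = (9.804, 0.1506) and (0.1634, 0.02415).
Slope = (0.1506 − 0.02415)/(9.804 − 0.1634) = 0.01312; intercept = 0.1506 − 0.01312×9.804 = 0.02201.
Vmax = 1/intercept = 45.4 μmol/min; Km = slope × Vmax = 0.01312 × 45.4 = 0.596 μM.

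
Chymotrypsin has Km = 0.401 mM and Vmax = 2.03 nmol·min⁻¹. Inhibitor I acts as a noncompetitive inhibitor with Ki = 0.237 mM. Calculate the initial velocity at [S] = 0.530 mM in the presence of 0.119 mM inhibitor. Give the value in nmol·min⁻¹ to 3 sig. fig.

0.769 nmol·min⁻¹

With α = 1 + [I]/Ki = 1 + 0.119/0.237 = 1.502, the noncompetitive rate law is v = (Vmax/α)·[S] / (Km + [S]).
v = (2.03/1.502)×0.530 / (0.401 + 0.530) = 0.7163/0.9310 = 0.769 nmol·min⁻¹.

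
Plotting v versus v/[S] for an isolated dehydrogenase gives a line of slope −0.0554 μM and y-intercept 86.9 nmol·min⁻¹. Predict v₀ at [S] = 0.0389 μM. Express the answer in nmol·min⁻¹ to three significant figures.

In the Eadie–Hofstee form v = Vmax − Km·(v/[S]), the slope is −Km and the intercept is Vmax, so Km = 0.0554 μM and Vmax = 86.9 nmol·min⁻¹.
v = 86.9 × 0.0389/(0.0554 + 0.0389) = 35.8 nmol·min⁻¹.

35.8 nmol·min⁻¹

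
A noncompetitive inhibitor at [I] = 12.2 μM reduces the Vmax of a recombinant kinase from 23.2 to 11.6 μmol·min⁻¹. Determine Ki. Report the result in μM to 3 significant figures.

Noncompetitive: Vmax,app = Vmax/α with α = 1 + [I]/Ki.
α = Vmax/Vmax,app = 23.2/11.6 = 2.000.
Ki = [I]/(α − 1) = 12.2/1.000 = 12.2 μM.

12.2 μM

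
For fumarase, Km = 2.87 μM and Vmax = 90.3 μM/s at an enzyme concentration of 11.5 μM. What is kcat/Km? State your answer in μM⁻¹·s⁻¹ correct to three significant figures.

2.74 μM⁻¹·s⁻¹

kcat = Vmax/[E]total = 90.3/11.5 = 7.85 s⁻¹.
kcat/Km = 7.85/2.87 = 2.74 μM⁻¹·s⁻¹.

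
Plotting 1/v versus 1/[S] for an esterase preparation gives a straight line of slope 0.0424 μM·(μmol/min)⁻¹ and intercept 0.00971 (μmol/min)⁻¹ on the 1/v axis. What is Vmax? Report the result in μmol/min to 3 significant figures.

The y-intercept of a Lineweaver–Burk plot equals 1/Vmax, so Vmax = 1/0.00971 = 103 μmol/min.

103 μmol/min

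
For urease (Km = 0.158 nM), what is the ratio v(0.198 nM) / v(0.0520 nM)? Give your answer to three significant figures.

2.25

Since Vmax cancels, v₂/v₁ = [S]₂(Km+[S]₁) / [S]₁(Km+[S]₂).
= 0.198×(0.158+0.0520) / (0.0520×(0.158+0.198)) = 0.04158/0.01851 = 2.25.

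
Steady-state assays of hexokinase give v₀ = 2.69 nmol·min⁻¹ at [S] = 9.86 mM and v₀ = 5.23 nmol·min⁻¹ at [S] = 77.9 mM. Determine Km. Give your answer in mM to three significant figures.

From v = Vmax[S]/(Km+[S]), each point gives Vmax = v(Km+[S])/[S].
Equating: 2.69(Km+9.86)/9.86 = 5.23(Km+77.9)/77.9.
0.2728·Km + 2.69 = 0.06714·Km + 5.23, so (0.2728 − 0.06714)·Km = 5.23 − 2.69.
Km = 2.540/0.2057 = 12.3 mM; then Vmax = 2.69(12.3+9.86)/9.86 = 6.06 nmol·min⁻¹.

12.3 mM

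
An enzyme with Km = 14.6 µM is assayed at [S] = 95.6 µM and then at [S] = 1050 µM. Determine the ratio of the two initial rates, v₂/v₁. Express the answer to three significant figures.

The fractional saturations are [S]/(Km+[S]) = 95.6/110.2 = 0.8675 and 1050/1065 = 0.9863.
v₂/v₁ is just their ratio: 0.9863/0.8675 = 1.14.

1.14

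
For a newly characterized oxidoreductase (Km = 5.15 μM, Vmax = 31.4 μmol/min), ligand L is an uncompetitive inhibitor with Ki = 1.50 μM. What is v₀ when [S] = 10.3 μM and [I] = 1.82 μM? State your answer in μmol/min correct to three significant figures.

α = 1 + [I]/Ki = 1 + 1.82/1.50 = 2.213.
For an uncompetitive inhibitor, both parameters are divided by α, giving Vmax/α and Km/α: Km,app = 2.33 μM, Vmax,app = 14.2 μmol/min.
v = Vmax,app·[S]/(Km,app + [S]) = 14.2 × 10.3/(2.33 + 10.3) = 11.6 μmol/min.

11.6 μmol/min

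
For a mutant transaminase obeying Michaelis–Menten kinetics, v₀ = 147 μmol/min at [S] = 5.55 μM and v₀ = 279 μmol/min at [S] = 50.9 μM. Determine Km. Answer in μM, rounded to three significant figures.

From v = Vmax[S]/(Km+[S]), each point gives Vmax = v(Km+[S])/[S].
Equating: 147(Km+5.55)/5.55 = 279(Km+50.9)/50.9.
26.49·Km + 147 = 5.481·Km + 279, so (26.49 − 5.481)·Km = 279 − 147.
Km = 132.0/21.01 = 6.28 μM; then Vmax = 147(6.28+5.55)/5.55 = 313 μmol/min.

6.28 μM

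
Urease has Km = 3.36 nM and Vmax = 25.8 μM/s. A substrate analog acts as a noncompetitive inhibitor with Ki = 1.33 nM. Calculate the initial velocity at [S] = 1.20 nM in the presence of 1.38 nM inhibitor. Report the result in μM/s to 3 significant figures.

With α = 1 + [I]/Ki = 1 + 1.38/1.33 = 2.038, the noncompetitive rate law is v = (Vmax/α)·[S] / (Km + [S]).
v = (25.8/2.038)×1.20 / (3.36 + 1.20) = 15.19/4.560 = 3.33 μM/s.

3.33 μM/s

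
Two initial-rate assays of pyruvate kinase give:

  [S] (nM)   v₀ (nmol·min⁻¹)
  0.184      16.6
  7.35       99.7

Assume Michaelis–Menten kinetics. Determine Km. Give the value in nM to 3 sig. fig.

From v = Vmax[S]/(Km+[S]), each point gives Vmax = v(Km+[S])/[S].
Equating: 16.6(Km+0.184)/0.184 = 99.7(Km+7.35)/7.35.
90.22·Km + 16.6 = 13.56·Km + 99.7, so (90.22 − 13.56)·Km = 99.7 − 16.6.
Km = 83.10/76.65 = 1.08 nM; then Vmax = 16.6(1.08+0.184)/0.184 = 114 nmol·min⁻¹.

1.08 nM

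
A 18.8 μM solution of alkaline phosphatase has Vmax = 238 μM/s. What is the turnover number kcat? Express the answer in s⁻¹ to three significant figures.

12.7 s⁻¹

kcat = Vmax/[E]total = 238 μM/s / 18.8 μM = 12.7 s⁻¹.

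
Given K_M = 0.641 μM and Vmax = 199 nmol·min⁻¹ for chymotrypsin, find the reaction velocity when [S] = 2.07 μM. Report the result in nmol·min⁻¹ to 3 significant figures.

[S]/(Km+[S]) = 2.07/2.711 = 0.7636, the fractional saturation.
v = 0.7636 × Vmax = 0.7636 × 199 = 152 nmol·min⁻¹.

152 nmol·min⁻¹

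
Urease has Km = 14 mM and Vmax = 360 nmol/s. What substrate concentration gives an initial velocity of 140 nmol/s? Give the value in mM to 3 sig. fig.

The required fractional saturation is v/Vmax = 140/360 = 0.3889.
Then [S]/(Km+[S]) = 0.3889 ⇒ [S] = 14 × 0.3889/(1 − 0.3889) = 8.91 mM.

8.91 mM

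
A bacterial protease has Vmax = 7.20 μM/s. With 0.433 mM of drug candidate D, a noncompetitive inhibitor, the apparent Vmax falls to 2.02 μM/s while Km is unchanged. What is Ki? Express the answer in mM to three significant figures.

Noncompetitive: Vmax,app = Vmax/α with α = 1 + [I]/Ki.
α = Vmax/Vmax,app = 7.20/2.02 = 3.564.
Ki = [I]/(α − 1) = 0.433/2.564 = 0.169 mM.

0.169 mM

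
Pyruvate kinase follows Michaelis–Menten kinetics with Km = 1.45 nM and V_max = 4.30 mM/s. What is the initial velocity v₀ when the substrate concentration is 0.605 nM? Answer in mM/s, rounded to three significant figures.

1.27 mM/s

v = Vmax·[S]/(Km + [S]) = 4.30 × 0.605 / (1.45 + 0.605)
  = 2.601 / 2.055 = 1.27 mM/s.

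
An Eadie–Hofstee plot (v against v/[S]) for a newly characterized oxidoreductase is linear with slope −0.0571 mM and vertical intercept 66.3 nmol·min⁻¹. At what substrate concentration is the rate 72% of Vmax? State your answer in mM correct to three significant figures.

0.147 mM

The Eadie–Hofstee slope gives Km = 0.0571 mM (slope = −Km).
v/Vmax = [S]/(Km+[S]) = 0.72 ⇒ [S] = Km·0.72/(1−0.72) = 0.0571 × 2.571 = 0.147 mM.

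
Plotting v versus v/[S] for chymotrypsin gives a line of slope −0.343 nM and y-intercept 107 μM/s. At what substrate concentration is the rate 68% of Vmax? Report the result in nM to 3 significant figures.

The Eadie–Hofstee slope gives Km = 0.343 nM (slope = −Km).
v/Vmax = [S]/(Km+[S]) = 0.68 ⇒ [S] = Km·0.68/(1−0.68) = 0.343 × 2.125 = 0.729 nM.

0.729 nM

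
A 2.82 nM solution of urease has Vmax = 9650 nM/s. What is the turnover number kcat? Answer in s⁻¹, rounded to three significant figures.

kcat = Vmax/[E]total = 9650 nM/s / 2.82 nM = 3420 s⁻¹.

3420 s⁻¹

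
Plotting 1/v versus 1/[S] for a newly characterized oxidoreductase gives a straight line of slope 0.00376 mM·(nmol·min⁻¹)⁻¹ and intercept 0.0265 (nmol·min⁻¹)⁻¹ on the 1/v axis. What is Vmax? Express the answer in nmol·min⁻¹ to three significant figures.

37.7 nmol·min⁻¹

The y-intercept of a Lineweaver–Burk plot equals 1/Vmax, so Vmax = 1/0.0265 = 37.7 nmol·min⁻¹.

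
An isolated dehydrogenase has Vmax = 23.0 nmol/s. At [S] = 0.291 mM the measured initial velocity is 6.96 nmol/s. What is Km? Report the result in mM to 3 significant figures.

v/Vmax = 6.96/23.0 = 0.3026 = [S]/(Km+[S]).
So Km + [S] = [S]/0.3026 = 0.9616 mM, giving Km = 0.9616 − 0.291 = 0.671 mM.

0.671 mM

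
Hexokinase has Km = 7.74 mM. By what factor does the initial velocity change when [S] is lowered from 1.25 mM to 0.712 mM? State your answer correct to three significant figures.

Since Vmax cancels, v₂/v₁ = [S]₂(Km+[S]₁) / [S]₁(Km+[S]₂).
= 0.712×(7.74+1.25) / (1.25×(7.74+0.712)) = 6.401/10.56 = 0.606.

0.606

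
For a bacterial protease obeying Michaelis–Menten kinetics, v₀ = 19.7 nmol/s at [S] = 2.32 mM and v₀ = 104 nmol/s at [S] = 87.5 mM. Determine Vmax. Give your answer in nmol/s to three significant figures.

From v = Vmax[S]/(Km+[S]), each point gives Vmax = v(Km+[S])/[S].
Equating: 19.7(Km+2.32)/2.32 = 104(Km+87.5)/87.5.
8.491·Km + 19.7 = 1.189·Km + 104, so (8.491 − 1.189)·Km = 104 − 19.7.
Km = 84.30/7.303 = 11.5 mM; then Vmax = 19.7(11.5+2.32)/2.32 = 118 nmol/s.

118 nmol/s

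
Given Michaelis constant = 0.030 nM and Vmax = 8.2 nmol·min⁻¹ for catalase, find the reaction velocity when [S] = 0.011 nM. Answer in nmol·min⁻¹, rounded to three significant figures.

v = Vmax·[S]/(Km + [S]) = 8.2 × 0.011 / (0.030 + 0.011)
  = 0.09020 / 0.04100 = 2.20 nmol·min⁻¹.

2.20 nmol·min⁻¹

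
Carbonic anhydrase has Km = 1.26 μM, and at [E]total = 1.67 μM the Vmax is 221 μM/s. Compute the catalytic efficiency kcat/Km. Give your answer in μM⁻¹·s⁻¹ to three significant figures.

105 μM⁻¹·s⁻¹

kcat = Vmax/[E]total = 221/1.67 = 132 s⁻¹.
kcat/Km = 132/1.26 = 105 μM⁻¹·s⁻¹.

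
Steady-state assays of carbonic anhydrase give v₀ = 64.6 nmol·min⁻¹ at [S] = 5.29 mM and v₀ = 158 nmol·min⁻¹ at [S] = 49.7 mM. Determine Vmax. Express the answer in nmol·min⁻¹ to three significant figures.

191 nmol·min⁻¹

From v = Vmax[S]/(Km+[S]), each point gives Vmax = v(Km+[S])/[S].
Equating: 64.6(Km+5.29)/5.29 = 158(Km+49.7)/49.7.
12.21·Km + 64.6 = 3.179·Km + 158, so (12.21 − 3.179)·Km = 158 − 64.6.
Km = 93.40/9.033 = 10.3 mM; then Vmax = 64.6(10.3+5.29)/5.29 = 191 nmol·min⁻¹.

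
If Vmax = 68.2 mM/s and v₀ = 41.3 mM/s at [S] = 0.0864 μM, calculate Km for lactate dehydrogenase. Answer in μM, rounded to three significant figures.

0.0563 μM

v/Vmax = 41.3/68.2 = 0.6056 = [S]/(Km+[S]).
So Km + [S] = [S]/0.6056 = 0.1427 μM, giving Km = 0.1427 − 0.0864 = 0.0563 μM.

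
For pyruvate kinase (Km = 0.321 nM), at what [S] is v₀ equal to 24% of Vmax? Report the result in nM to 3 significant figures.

0.101 nM

v/Vmax = [S]/(Km+[S]) = 0.24, so [S] = Km·0.24/(1 − 0.24) = 0.321 × 0.3158.
[S] = 0.101 nM.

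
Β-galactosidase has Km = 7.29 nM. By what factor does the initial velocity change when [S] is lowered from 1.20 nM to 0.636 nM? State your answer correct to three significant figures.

The fractional saturations are [S]/(Km+[S]) = 1.20/8.490 = 0.1413 and 0.636/7.926 = 0.08024.
v₂/v₁ is just their ratio: 0.08024/0.1413 = 0.568.

0.568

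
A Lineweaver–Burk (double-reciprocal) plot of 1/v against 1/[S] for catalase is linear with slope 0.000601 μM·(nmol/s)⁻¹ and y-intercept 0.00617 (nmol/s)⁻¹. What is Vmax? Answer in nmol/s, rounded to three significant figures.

162 nmol/s

The y-intercept of a Lineweaver–Burk plot equals 1/Vmax, so Vmax = 1/0.00617 = 162 nmol/s.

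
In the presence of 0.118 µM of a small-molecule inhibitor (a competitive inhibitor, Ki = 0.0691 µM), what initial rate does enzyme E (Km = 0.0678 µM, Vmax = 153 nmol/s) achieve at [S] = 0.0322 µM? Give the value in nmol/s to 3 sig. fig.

22.8 nmol/s

α = 1 + [I]/Ki = 1 + 0.118/0.0691 = 2.708.
For a competitive inhibitor, Vmax is unchanged and the apparent Km becomes α·Km: Km,app = 0.184 µM, Vmax,app = 153 nmol/s.
v = Vmax,app·[S]/(Km,app + [S]) = 153 × 0.0322/(0.184 + 0.0322) = 22.8 nmol/s.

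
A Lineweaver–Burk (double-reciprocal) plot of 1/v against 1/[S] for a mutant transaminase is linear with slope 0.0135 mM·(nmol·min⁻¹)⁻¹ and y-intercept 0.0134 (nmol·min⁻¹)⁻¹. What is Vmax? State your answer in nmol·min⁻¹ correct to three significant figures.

The y-intercept of a Lineweaver–Burk plot equals 1/Vmax, so Vmax = 1/0.0134 = 74.6 nmol·min⁻¹.

74.6 nmol·min⁻¹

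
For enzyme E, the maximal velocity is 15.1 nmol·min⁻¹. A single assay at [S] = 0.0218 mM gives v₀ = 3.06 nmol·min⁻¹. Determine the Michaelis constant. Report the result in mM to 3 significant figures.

0.0858 mM

v/Vmax = 3.06/15.1 = 0.2026 = [S]/(Km+[S]).
So Km + [S] = [S]/0.2026 = 0.1076 mM, giving Km = 0.1076 − 0.0218 = 0.0858 mM.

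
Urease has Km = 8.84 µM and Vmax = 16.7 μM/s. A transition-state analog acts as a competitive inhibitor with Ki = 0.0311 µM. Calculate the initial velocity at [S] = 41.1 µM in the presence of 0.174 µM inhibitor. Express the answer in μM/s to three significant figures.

6.91 μM/s

α = 1 + [I]/Ki = 1 + 0.174/0.0311 = 6.595.
For a competitive inhibitor, Vmax is unchanged and the apparent Km becomes α·Km: Km,app = 58.3 µM, Vmax,app = 16.7 μM/s.
v = Vmax,app·[S]/(Km,app + [S]) = 16.7 × 41.1/(58.3 + 41.1) = 6.91 μM/s.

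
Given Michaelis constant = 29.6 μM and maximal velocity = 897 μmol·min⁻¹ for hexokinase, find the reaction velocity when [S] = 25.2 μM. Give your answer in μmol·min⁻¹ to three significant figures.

[S]/(Km+[S]) = 25.2/54.80 = 0.4599, the fractional saturation.
v = 0.4599 × Vmax = 0.4599 × 897 = 412 μmol·min⁻¹.

412 μmol·min⁻¹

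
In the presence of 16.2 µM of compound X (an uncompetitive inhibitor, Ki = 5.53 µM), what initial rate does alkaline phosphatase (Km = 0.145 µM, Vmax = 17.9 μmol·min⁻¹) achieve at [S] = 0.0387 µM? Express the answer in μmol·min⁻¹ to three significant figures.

α = 1 + [I]/Ki = 1 + 16.2/5.53 = 3.929.
For an uncompetitive inhibitor, both parameters are divided by α, giving Vmax/α and Km/α: Km,app = 0.0369 µM, Vmax,app = 4.56 μmol·min⁻¹.
v = Vmax,app·[S]/(Km,app + [S]) = 4.56 × 0.0387/(0.0369 + 0.0387) = 2.33 μmol·min⁻¹.

2.33 μmol·min⁻¹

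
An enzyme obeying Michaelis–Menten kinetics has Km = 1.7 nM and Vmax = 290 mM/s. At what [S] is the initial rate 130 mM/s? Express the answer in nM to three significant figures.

1.38 nM

The required fractional saturation is v/Vmax = 130/290 = 0.4483.
Then [S]/(Km+[S]) = 0.4483 ⇒ [S] = 1.7 × 0.4483/(1 − 0.4483) = 1.38 nM.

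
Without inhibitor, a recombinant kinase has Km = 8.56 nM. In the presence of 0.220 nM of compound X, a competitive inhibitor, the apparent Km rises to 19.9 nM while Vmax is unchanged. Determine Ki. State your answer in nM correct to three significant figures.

0.166 nM

Competitive: Km,app = α·Km with α = 1 + [I]/Ki.
α = Km,app/Km = 19.9/8.56 = 2.325.
Since α = 1 + [I]/Ki, [I]/Ki = 2.325 − 1 = 1.325 and Ki = 0.220/1.325 = 0.166 nM.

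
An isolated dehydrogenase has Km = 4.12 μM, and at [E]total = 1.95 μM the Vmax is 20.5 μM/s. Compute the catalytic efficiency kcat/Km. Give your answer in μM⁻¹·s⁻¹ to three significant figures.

kcat = Vmax/[E]total = 20.5/1.95 = 10.5 s⁻¹.
kcat/Km = 10.5/4.12 = 2.55 μM⁻¹·s⁻¹.

2.55 μM⁻¹·s⁻¹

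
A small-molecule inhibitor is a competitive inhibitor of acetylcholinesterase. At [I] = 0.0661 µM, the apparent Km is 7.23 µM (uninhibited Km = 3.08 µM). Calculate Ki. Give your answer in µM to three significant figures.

0.0491 µM

Competitive: Km,app = α·Km with α = 1 + [I]/Ki.
α = Km,app/Km = 7.23/3.08 = 2.347.
Since α = 1 + [I]/Ki, [I]/Ki = 2.347 − 1 = 1.347 and Ki = 0.0661/1.347 = 0.0491 µM.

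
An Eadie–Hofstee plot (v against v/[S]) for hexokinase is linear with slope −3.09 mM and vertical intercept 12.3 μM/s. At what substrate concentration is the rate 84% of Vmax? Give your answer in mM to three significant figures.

16.2 mM

The Eadie–Hofstee slope gives Km = 3.09 mM (slope = −Km).
v/Vmax = [S]/(Km+[S]) = 0.84 ⇒ [S] = Km·0.84/(1−0.84) = 3.09 × 5.250 = 16.2 mM.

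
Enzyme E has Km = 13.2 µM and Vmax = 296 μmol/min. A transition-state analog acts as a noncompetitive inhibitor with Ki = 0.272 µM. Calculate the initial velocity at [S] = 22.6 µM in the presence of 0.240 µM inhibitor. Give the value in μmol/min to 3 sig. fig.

With α = 1 + [I]/Ki = 1 + 0.240/0.272 = 1.882, the noncompetitive rate law is v = (Vmax/α)·[S] / (Km + [S]).
v = (296/1.882)×22.6 / (13.2 + 22.6) = 3554/35.80 = 99.3 μmol/min.

99.3 μmol/min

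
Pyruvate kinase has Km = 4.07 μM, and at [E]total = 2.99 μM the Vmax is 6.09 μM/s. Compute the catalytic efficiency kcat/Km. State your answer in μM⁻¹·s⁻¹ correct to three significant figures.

0.500 μM⁻¹·s⁻¹

kcat = Vmax/[E]total = 6.09/2.99 = 2.04 s⁻¹.
kcat/Km = 2.04/4.07 = 0.500 μM⁻¹·s⁻¹.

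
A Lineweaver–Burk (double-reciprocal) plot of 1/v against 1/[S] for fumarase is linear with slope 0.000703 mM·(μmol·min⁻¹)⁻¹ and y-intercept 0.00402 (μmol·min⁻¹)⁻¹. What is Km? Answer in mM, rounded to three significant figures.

0.175 mM

y-intercept = 1/Vmax ⇒ Vmax = 249 μmol·min⁻¹; slope = Km/Vmax ⇒ Km = slope × Vmax.
Km = 0.000703 × 249 = 0.175 mM.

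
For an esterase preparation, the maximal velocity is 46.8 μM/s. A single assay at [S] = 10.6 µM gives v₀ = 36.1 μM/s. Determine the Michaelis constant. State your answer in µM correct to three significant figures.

3.14 µM

v/Vmax = 36.1/46.8 = 0.7714 = [S]/(Km+[S]).
So Km + [S] = [S]/0.7714 = 13.74 µM, giving Km = 13.74 − 10.6 = 3.14 µM.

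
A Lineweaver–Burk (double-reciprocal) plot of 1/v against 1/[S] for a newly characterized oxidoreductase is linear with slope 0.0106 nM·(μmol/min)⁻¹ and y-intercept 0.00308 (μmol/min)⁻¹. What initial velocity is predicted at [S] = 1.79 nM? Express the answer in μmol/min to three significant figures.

111 μmol/min

The y-intercept is 1/Vmax, so Vmax = 1/0.00308 = 325 μmol/min.
The slope is Km/Vmax, so Km = 0.0106 × 325 = 3.44 nM.
Then v = 325 × 1.79/(3.44 + 1.79) = 111 μmol/min.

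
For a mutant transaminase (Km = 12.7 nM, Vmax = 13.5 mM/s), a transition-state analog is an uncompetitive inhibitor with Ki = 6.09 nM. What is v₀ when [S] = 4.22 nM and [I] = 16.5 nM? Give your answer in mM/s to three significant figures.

2.01 mM/s

With α = 1 + [I]/Ki = 1 + 16.5/6.09 = 3.709, the uncompetitive rate law is v = (Vmax/α)·[S] / (Km/α + [S]).
v = (13.5/3.709)×4.22 / (12.7/3.709 + 4.22) = 15.36/7.644 = 2.01 mM/s.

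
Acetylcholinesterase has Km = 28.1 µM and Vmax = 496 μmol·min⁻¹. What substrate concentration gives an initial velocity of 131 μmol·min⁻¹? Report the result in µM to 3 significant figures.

The required fractional saturation is v/Vmax = 131/496 = 0.2641.
Then [S]/(Km+[S]) = 0.2641 ⇒ [S] = 28.1 × 0.2641/(1 − 0.2641) = 10.1 µM.

10.1 µM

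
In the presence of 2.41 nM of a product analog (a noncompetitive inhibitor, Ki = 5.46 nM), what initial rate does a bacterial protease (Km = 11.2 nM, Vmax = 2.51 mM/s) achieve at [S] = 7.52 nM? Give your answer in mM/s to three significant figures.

With α = 1 + [I]/Ki = 1 + 2.41/5.46 = 1.441, the noncompetitive rate law is v = (Vmax/α)·[S] / (Km + [S]).
v = (2.51/1.441)×7.52 / (11.2 + 7.52) = 13.10/18.72 = 0.700 mM/s.

0.700 mM/s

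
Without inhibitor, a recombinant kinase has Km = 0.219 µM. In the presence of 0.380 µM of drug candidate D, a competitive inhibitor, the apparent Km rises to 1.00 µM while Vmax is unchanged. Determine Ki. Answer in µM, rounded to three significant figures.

0.107 µM

Competitive: Km,app = α·Km with α = 1 + [I]/Ki.
α = Km,app/Km = 1.00/0.219 = 4.566.
Ki = [I]/(α − 1) = 0.380/3.566 = 0.107 µM.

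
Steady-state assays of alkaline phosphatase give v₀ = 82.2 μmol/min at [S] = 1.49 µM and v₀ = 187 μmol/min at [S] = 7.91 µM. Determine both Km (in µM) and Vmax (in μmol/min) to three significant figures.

In reciprocal form, 1/v = (Km/Vmax)·(1/[S]) + 1/Vmax. The two points give (1/[S], 1/v) = (0.6711, 0.01217) and (0.1264, 0.005348).
Slope = (0.01217 − 0.005348)/(0.6711 − 0.1264) = 0.01252; intercept = 0.01217 − 0.01252×0.6711 = 0.003765.
Vmax = 1/intercept = 266 μmol/min; Km = slope × Vmax = 0.01252 × 266 = 3.32 µM.

Km = 3.32 µM; Vmax = 266 μmol/min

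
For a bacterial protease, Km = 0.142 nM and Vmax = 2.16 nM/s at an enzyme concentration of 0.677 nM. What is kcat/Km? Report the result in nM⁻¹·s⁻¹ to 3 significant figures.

kcat = Vmax/[E]total = 2.16/0.677 = 3.19 s⁻¹.
kcat/Km = 3.19/0.142 = 22.5 nM⁻¹·s⁻¹.

22.5 nM⁻¹·s⁻¹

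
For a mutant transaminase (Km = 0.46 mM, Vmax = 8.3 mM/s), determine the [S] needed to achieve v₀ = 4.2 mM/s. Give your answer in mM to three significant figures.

0.471 mM

The required fractional saturation is v/Vmax = 4.2/8.3 = 0.5060.
Then [S]/(Km+[S]) = 0.5060 ⇒ [S] = 0.46 × 0.5060/(1 − 0.5060) = 0.471 mM.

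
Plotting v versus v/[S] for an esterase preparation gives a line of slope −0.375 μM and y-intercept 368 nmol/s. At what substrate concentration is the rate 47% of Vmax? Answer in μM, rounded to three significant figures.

0.333 μM

The Eadie–Hofstee slope gives Km = 0.375 μM (slope = −Km).
v/Vmax = [S]/(Km+[S]) = 0.47 ⇒ [S] = Km·0.47/(1−0.47) = 0.375 × 0.8868 = 0.333 μM.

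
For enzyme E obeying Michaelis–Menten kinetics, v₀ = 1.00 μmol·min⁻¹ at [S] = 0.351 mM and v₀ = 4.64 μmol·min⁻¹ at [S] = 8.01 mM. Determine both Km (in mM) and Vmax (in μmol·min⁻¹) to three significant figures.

Km = 1.60 mM; Vmax = 5.57 μmol·min⁻¹

From v = Vmax[S]/(Km+[S]), each point gives Vmax = v(Km+[S])/[S].
Equating: 1.00(Km+0.351)/0.351 = 4.64(Km+8.01)/8.01.
2.849·Km + 1.00 = 0.5793·Km + 4.64, so (2.849 − 0.5793)·Km = 4.64 − 1.00.
Km = 3.640/2.270 = 1.60 mM; then Vmax = 1.00(1.60+0.351)/0.351 = 5.57 μmol·min⁻¹.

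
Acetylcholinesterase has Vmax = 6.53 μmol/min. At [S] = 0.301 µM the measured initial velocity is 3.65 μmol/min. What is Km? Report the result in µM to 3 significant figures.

0.238 µM

v/Vmax = 3.65/6.53 = 0.5590 = [S]/(Km+[S]).
So Km + [S] = [S]/0.5590 = 0.5385 µM, giving Km = 0.5385 − 0.301 = 0.238 µM.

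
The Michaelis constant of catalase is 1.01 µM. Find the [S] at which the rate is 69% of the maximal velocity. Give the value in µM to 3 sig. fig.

2.25 µM

v/Vmax = [S]/(Km+[S]) = 0.69, so [S] = Km·0.69/(1 − 0.69) = 1.01 × 2.226.
[S] = 2.25 µM.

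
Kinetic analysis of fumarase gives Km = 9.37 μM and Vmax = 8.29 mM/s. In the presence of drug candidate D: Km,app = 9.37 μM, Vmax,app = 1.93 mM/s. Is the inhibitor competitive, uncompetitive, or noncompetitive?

noncompetitive

Vmax decreases (8.29 → 1.93 mM/s) while Km is unchanged — pure noncompetitive inhibition.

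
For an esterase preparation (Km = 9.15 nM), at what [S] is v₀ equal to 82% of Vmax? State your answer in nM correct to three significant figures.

41.7 nM

v/Vmax = [S]/(Km+[S]) = 0.82, so [S] = Km·0.82/(1 − 0.82) = 9.15 × 4.556.
[S] = 41.7 nM.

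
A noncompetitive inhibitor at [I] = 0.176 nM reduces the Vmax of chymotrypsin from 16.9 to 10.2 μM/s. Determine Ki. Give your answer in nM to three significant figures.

0.268 nM

Noncompetitive: Vmax,app = Vmax/α with α = 1 + [I]/Ki.
α = Vmax/Vmax,app = 16.9/10.2 = 1.657.
Since α = 1 + [I]/Ki, [I]/Ki = 1.657 − 1 = 0.6569 and Ki = 0.176/0.6569 = 0.268 nM.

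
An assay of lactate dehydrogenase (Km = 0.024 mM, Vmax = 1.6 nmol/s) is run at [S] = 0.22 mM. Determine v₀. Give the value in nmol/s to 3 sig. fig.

v = Vmax·[S]/(Km + [S]) = 1.6 × 0.22 / (0.024 + 0.22)
  = 0.3520 / 0.2440 = 1.44 nmol/s.

1.44 nmol/s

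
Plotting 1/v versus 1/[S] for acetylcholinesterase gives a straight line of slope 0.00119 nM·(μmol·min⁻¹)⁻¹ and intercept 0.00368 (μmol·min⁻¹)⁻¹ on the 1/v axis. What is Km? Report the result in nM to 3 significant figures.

0.323 nM

y-intercept = 1/Vmax ⇒ Vmax = 272 μmol·min⁻¹; slope = Km/Vmax ⇒ Km = slope × Vmax.
Km = 0.00119 × 272 = 0.323 nM.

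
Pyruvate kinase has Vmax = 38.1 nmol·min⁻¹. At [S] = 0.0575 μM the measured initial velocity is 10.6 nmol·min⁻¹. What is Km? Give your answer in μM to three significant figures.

0.149 μM

From v = Vmax[S]/(Km+[S]), Km = [S](Vmax − v)/v.
Km = 0.0575 × (38.1 − 10.6) / 10.6 = 1.581/10.6 = 0.149 μM.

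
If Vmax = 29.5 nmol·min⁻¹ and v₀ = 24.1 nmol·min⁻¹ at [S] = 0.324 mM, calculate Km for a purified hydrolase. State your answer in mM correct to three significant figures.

0.0726 mM

v/Vmax = 24.1/29.5 = 0.8169 = [S]/(Km+[S]).
So Km + [S] = [S]/0.8169 = 0.3966 mM, giving Km = 0.3966 − 0.324 = 0.0726 mM.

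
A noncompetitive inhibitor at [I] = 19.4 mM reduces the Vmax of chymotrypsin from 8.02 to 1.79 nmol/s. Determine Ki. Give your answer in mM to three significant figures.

Noncompetitive: Vmax,app = Vmax/α with α = 1 + [I]/Ki.
α = Vmax/Vmax,app = 8.02/1.79 = 4.480.
Ki = [I]/(α − 1) = 19.4/3.480 = 5.57 mM.

5.57 mM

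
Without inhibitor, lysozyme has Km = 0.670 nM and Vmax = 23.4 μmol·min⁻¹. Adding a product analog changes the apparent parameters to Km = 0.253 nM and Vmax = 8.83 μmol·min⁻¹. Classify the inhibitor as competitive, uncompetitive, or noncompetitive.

Both Km and Vmax decrease by the same factor (~2.65-fold) — characteristic of uncompetitive inhibition.

uncompetitive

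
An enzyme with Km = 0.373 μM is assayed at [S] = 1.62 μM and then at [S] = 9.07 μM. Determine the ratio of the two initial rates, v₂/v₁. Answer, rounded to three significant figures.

Since Vmax cancels, v₂/v₁ = [S]₂(Km+[S]₁) / [S]₁(Km+[S]₂).
= 9.07×(0.373+1.62) / (1.62×(0.373+9.07)) = 18.08/15.30 = 1.18.

1.18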